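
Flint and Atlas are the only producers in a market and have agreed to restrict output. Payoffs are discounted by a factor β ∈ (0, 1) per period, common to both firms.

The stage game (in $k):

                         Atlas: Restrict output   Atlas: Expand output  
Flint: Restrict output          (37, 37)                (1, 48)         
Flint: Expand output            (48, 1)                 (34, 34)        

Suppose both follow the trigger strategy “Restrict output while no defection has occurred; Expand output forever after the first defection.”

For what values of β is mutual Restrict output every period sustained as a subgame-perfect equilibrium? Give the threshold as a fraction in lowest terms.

11/14

One-period gain from deviating is 48 − 37 = 11. The loss is 37 − 34 = 3 in every subsequent period, with present value 3·β/(1−β).
Deviation is unprofitable when 3·β/(1−β) ≥ 11, i.e. β/(1−β) ≥ 11/3.
Equivalently β ≥ 11/(11+3) = 11/14.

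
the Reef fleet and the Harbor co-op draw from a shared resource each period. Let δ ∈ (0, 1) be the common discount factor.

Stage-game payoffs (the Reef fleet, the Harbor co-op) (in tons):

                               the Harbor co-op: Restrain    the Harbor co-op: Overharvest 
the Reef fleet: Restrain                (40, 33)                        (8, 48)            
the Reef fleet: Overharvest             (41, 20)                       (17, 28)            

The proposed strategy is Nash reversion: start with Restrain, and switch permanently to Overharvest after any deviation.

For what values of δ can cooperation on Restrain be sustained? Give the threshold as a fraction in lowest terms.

3/4

the Reef fleet's threshold: (41−40)/(41−17) = 1/24.
the Harbor co-op's threshold: (48−33)/(48−28) = 3/4.
1/24 < 3/4, so the Harbor co-op binds and δ* = 3/4.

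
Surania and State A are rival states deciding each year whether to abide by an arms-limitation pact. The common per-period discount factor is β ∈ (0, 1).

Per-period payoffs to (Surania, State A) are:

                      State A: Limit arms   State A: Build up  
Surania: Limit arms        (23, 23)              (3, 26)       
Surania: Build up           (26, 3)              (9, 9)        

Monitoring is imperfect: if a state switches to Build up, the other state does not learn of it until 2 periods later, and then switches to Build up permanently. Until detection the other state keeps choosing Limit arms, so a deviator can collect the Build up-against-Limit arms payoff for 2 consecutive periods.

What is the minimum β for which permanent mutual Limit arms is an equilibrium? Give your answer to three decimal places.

The best deviation is to choose Build up for all 2 undetected periods, earning 26 each, then 9 forever once detected.
Deviation value: 26(1−β^2)/(1−β) + 9β^2/(1−β); cooperation value: 23/(1−β).
IC: 23 ≥ 26(1−β^2) + 9β^2 = 26 − 17β^2.
So β^2 ≥ 3/17, giving β ≥ (3/17)^(1/2) ≈ 0.420.

0.420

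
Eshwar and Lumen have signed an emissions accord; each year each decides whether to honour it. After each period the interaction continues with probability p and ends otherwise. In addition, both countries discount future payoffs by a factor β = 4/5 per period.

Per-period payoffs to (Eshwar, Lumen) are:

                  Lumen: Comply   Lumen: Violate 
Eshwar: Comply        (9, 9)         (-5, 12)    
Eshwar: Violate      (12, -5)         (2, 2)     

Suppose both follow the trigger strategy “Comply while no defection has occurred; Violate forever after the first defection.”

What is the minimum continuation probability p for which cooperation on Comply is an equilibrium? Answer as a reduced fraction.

3/8

With continuation probability p and discount β, the effective per-period discount factor is βp.
Grim-trigger IC: βp ≥ (12−9)/(12−2) = 3/10.
So p ≥ (3/10)/(4/5) = 3/8.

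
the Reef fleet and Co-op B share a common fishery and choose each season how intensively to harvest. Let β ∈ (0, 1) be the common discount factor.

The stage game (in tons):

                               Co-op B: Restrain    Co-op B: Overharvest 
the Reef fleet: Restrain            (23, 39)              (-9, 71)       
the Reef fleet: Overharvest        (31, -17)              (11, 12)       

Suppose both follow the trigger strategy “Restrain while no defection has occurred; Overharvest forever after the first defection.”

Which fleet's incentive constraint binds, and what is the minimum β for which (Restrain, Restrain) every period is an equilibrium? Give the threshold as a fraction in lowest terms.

the Reef fleet's threshold: (31−23)/(31−11) = 2/5.
Co-op B's threshold: (71−39)/(71−12) = 32/59.
2/5 < 32/59, so Co-op B binds and β* = 32/59.

Co-op B; β ≥ 32/59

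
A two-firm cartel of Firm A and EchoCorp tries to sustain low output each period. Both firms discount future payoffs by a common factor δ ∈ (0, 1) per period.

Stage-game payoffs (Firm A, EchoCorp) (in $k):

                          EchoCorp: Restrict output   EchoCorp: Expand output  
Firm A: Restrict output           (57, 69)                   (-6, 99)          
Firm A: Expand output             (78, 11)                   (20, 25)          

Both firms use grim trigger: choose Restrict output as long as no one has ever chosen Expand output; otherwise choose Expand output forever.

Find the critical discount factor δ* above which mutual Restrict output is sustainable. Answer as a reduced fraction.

15/37

Firm A: cooperation gives 57 each period; deviation gives 78 once then 20 forever.
  57/(1−δ) ≥ 78 + 20δ/(1−δ) ⇒ δ ≥ 21/58.
EchoCorp: cooperation gives 69 each period; deviation gives 99 once then 25 forever.
  δ ≥ 30/74 = 15/37.
Both must hold, so the binding constraint is EchoCorp's: δ ≥ 15/37.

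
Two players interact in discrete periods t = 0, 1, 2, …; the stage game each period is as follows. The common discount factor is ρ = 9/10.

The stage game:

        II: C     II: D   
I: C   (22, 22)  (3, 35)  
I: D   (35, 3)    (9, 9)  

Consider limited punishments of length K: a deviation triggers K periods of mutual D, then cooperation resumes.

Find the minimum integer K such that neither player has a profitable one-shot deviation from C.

2

Need Σ_{k=1}^{K} ρ^k ≥ (35−22)/(22−9) = 1.0000 at ρ = 9/10.
At K = 1 the sum is 0.9000 < 1.0000; at K = 2 it is 1.7100 ≥ 1.0000.
So the minimum punishment length is K = 2.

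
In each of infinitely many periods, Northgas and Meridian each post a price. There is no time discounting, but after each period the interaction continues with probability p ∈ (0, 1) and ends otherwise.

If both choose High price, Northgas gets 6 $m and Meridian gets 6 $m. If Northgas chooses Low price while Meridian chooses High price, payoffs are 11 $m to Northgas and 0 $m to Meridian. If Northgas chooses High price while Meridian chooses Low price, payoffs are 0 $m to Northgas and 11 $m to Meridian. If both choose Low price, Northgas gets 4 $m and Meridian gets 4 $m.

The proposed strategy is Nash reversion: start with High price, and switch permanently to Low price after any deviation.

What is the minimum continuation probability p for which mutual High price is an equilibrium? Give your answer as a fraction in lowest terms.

With no time discounting, the continuation probability p plays the role of the discount factor.
Grim-trigger IC: 6/(1−p) ≥ 11 + 4p/(1−p) ⇒ p ≥ (11−6)/(11−4) = 5/7.

5/7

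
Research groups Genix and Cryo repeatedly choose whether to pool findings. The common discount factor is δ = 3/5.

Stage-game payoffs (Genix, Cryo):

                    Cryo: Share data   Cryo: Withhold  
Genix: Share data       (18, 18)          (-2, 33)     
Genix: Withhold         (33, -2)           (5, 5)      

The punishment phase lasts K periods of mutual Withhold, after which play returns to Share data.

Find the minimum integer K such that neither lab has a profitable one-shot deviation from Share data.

3

No profitable deviation requires (18−5)(δ+…+δ^K) ≥ 33−18, i.e. δ+…+δ^K ≥ 15/13 ≈ 1.1538.
With δ = 3/5, the partial sums are K=1: 0.6000, K=2: 0.9600, K=3: 1.1760.
K = 3 is the first length at which the sum reaches 1.1538.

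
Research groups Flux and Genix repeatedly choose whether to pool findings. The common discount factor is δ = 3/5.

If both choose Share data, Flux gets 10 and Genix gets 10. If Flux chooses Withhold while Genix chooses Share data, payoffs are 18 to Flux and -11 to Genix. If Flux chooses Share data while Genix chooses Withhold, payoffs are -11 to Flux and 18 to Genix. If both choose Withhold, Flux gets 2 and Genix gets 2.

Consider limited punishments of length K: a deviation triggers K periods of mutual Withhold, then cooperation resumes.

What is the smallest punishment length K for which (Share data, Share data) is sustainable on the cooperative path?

3

Need Σ_{k=1}^{K} δ^k ≥ (18−10)/(10−2) = 1.0000 at δ = 3/5.
At K = 2 the sum is 0.9600 < 1.0000; at K = 3 it is 1.1760 ≥ 1.0000.
So the minimum punishment length is K = 3.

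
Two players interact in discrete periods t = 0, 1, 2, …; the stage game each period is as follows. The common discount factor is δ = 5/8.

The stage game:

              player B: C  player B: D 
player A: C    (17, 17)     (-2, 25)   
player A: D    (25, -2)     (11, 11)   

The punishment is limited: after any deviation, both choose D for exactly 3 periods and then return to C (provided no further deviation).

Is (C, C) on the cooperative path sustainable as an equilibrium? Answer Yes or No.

No

IC: δ+…+δ^3 ≥ (25−17)/(17−11) = 4/3.
At δ = 5/8: partial sum = 1.2598 < 1.3333. Cooperation not sustainable.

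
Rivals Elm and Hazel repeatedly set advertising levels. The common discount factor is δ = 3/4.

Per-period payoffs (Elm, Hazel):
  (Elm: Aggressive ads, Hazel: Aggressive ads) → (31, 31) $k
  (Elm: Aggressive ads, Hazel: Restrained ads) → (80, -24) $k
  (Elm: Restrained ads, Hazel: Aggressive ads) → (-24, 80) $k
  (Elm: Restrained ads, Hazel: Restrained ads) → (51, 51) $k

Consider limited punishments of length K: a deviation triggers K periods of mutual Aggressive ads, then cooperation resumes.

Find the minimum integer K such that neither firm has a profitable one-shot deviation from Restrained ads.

3

Need Σ_{k=1}^{K} δ^k ≥ (80−51)/(51−31) = 1.4500 at δ = 3/4.
At K = 2 the sum is 1.3125 < 1.4500; at K = 3 it is 1.7344 ≥ 1.4500.
So the minimum punishment length is K = 3.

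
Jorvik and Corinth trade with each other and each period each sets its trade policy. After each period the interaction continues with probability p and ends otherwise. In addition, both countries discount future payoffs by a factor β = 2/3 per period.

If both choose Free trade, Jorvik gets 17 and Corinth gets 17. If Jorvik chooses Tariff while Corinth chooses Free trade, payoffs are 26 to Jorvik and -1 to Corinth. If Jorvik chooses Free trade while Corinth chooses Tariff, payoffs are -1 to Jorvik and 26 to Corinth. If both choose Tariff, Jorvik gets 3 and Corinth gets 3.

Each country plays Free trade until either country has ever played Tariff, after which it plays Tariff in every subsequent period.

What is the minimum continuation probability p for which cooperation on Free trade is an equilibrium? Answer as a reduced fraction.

With continuation probability p and discount β, the effective per-period discount factor is βp.
Grim-trigger IC: βp ≥ (26−17)/(26−3) = 9/23.
So p ≥ (9/23)/(2/3) = 27/46.

27/46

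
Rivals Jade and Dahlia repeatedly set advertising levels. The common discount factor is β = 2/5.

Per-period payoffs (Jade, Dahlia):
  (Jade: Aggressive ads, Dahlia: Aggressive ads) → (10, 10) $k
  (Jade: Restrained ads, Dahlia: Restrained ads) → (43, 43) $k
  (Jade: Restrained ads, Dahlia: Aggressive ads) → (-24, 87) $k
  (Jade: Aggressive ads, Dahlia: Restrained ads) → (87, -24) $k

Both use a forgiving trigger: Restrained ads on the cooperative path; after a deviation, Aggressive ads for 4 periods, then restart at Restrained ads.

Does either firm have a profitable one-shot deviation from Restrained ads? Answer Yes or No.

Comparing payoff streams over the 5 periods until play realigns: cooperate → 43(1+β+…+β^4); deviate → 87 + 10(β+…+β^4).
Cooperation is sustained iff (43−10)(β+…+β^4) ≥ 87−43.
β+…+β^4 = 2/5·(1−(2/5)^4)/(1−2/5) = 0.6496, and (87−43)/(43−10) = 1.3333.
0.6496 < 1.3333, so cooperation is not sustainable.

Yes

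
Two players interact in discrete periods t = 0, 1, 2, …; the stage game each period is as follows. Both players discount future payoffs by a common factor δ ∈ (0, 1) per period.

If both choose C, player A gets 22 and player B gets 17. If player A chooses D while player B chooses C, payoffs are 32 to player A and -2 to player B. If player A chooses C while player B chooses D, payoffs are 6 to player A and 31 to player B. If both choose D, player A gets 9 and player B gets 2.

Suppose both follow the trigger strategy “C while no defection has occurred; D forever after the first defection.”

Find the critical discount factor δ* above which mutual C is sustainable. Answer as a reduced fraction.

14/29

player A: cooperation gives 22 each period; deviation gives 32 once then 9 forever.
  22/(1−δ) ≥ 32 + 9δ/(1−δ) ⇒ δ ≥ 10/23.
player B: cooperation gives 17 each period; deviation gives 31 once then 2 forever.
  δ ≥ 14/29.
Both must hold, so the binding constraint is player B's: δ ≥ 14/29.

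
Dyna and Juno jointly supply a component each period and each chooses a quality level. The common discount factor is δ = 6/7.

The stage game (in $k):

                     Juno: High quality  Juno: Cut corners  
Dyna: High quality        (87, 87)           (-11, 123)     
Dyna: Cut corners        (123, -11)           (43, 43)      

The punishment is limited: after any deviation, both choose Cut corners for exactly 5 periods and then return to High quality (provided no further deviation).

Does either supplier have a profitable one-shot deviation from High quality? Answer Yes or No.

IC: δ+…+δ^5 ≥ (123−87)/(87−43) = 9/11.
At δ = 6/7: partial sum = 3.2240 ≥ 0.8182. Cooperation sustainable.

No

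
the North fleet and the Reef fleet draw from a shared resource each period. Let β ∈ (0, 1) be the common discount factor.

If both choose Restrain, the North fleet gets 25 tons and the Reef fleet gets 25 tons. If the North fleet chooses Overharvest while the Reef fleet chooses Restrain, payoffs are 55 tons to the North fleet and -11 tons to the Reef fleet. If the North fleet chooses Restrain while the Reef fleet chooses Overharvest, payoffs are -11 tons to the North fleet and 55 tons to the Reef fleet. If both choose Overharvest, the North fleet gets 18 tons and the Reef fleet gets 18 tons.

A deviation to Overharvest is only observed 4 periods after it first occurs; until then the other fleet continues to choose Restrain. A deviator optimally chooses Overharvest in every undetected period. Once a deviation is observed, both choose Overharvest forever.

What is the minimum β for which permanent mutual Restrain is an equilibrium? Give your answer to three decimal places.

Deviating for the 4 undetected periods gains 55−25 = 30 per period over cooperation, then loses 25−18 = 7 per period forever once punishment starts.
Gain: 30(1 + β + … + β^3); loss: 7·β^4/(1−β).
No profitable deviation ⇔ 30(1−β^4) ≤ 7·β^4, i.e. β^4 ≥ 30/(30+7) = 30/37.
Hence β ≥ (30/37)^(1/4) ≈ 0.949.

0.949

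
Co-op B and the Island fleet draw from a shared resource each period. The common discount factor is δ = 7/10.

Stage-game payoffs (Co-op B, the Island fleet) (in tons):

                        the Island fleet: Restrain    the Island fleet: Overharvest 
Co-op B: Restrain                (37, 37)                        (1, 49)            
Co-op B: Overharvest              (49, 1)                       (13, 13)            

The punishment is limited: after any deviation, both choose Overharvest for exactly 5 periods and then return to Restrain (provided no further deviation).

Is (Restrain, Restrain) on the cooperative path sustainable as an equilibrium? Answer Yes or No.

A one-shot deviation gives 49 now, then 13 for 5 periods, then back to 37.
Gain from deviating: (49−37) today; loss: (37−13) in each of the next 5 periods.
No-deviation condition: (37−13)(δ+…+δ^5) ≥ 49−37, i.e. δ+…+δ^5 ≥ 1/2.
At δ = 7/10: δ+…+δ^5 = 1.9412 ≥ 0.5000.
So cooperation is sustainable.

Yes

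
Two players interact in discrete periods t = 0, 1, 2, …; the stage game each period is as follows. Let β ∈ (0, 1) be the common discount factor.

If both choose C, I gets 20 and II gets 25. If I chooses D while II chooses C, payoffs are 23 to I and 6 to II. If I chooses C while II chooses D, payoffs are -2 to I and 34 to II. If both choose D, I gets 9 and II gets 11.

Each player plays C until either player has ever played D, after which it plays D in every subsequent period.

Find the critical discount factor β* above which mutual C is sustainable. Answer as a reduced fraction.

For I: deviation gain 23−20 = 3, per-period punishment loss 20−9 = 11. IC gives β ≥ 3/14.
For II: gain 9, loss 14 per period, so β ≥ 9/23.
The tighter constraint is II's, so cooperation needs β ≥ 9/23.

9/23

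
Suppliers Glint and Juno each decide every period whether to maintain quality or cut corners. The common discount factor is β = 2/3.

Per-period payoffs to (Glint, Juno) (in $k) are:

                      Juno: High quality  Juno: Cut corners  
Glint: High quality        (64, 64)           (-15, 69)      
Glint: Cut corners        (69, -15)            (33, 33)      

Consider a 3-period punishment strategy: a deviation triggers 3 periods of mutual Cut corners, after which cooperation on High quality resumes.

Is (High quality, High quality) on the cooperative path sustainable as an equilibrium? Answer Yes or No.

Comparing payoff streams over the 4 periods until play realigns: cooperate → 64(1+β+…+β^3); deviate → 69 + 33(β+…+β^3).
Cooperation is sustained iff (64−33)(β+…+β^3) ≥ 69−64.
β+…+β^3 = 2/3·(1−(2/3)^3)/(1−2/3) = 1.4074, and (69−64)/(64−33) = 0.1613.
1.4074 ≥ 0.1613, so cooperation is sustainable.

Yes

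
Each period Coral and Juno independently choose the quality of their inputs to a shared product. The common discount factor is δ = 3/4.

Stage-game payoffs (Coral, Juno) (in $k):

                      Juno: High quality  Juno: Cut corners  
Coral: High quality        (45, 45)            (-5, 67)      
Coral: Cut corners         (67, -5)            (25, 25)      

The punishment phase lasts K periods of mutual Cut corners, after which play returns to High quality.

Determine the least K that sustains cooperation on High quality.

2

Need Σ_{k=1}^{K} δ^k ≥ (67−45)/(45−25) = 1.1000 at δ = 3/4.
At K = 1 the sum is 0.7500 < 1.1000; at K = 2 it is 1.3125 ≥ 1.1000.
So the minimum punishment length is K = 2.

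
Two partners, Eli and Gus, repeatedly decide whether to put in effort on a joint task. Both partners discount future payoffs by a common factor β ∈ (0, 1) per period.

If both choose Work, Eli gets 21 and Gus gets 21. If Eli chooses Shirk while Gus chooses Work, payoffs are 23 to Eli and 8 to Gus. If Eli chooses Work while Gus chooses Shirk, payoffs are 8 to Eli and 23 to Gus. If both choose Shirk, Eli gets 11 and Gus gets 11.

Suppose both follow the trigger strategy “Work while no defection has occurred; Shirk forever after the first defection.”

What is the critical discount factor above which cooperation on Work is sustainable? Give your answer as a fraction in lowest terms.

21/(1−β) ≥ 23 + 11β/(1−β)
21 ≥ 23 − 12β
β ≥ 2/12 = 1/6.

1/6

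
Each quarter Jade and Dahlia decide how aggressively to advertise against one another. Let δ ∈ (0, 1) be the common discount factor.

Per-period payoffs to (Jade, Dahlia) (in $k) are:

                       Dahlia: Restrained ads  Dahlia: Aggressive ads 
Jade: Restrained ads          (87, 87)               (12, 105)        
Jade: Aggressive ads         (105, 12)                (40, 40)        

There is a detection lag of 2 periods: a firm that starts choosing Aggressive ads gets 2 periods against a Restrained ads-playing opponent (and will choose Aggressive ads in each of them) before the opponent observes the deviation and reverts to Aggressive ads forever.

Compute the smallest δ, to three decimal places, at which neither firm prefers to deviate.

The best deviation is to choose Aggressive ads for all 2 undetected periods, earning 105 each, then 40 forever once detected.
Deviation value: 105(1−δ^2)/(1−δ) + 40δ^2/(1−δ); cooperation value: 87/(1−δ).
IC: 87 ≥ 105(1−δ^2) + 40δ^2 = 105 − 65δ^2.
So δ^2 ≥ 18/65, giving δ ≥ (18/65)^(1/2) ≈ 0.526.

0.526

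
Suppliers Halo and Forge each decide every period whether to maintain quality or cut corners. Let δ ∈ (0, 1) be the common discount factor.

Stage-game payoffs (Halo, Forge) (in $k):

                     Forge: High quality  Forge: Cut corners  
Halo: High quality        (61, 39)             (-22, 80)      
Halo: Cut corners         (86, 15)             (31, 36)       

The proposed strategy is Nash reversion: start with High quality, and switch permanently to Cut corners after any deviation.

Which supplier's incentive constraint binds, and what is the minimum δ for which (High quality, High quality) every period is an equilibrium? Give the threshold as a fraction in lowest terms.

For Halo: deviation gain 86−61 = 25, per-period punishment loss 61−31 = 30. IC gives δ ≥ 25/55 = 5/11.
For Forge: gain 41, loss 3 per period, so δ ≥ 41/44.
The tighter constraint is Forge's, so cooperation needs δ ≥ 41/44.

Forge; δ ≥ 41/44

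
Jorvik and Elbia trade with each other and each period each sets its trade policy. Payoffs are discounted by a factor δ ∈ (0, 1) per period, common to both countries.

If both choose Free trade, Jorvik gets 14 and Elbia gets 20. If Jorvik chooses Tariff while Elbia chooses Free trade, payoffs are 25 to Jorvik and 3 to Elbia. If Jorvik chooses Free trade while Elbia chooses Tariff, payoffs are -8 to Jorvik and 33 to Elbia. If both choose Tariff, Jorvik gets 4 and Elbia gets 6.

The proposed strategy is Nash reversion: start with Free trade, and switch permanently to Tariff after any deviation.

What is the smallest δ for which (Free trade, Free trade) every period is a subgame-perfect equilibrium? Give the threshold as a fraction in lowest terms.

11/21

For Jorvik: deviation gain 25−14 = 11, per-period punishment loss 14−4 = 10. IC gives δ ≥ 11/21.
For Elbia: gain 13, loss 14 per period, so δ ≥ 13/27.
The tighter constraint is Jorvik's, so cooperation needs δ ≥ 11/21.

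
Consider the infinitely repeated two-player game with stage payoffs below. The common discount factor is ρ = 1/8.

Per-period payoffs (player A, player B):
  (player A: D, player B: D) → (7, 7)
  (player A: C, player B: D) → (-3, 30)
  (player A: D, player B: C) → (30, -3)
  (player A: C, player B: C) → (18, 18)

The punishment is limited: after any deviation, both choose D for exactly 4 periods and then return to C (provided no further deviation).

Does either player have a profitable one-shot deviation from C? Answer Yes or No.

Comparing payoff streams over the 5 periods until play realigns: cooperate → 18(1+ρ+…+ρ^4); deviate → 30 + 7(ρ+…+ρ^4).
Cooperation is sustained iff (18−7)(ρ+…+ρ^4) ≥ 30−18.
ρ+…+ρ^4 = 1/8·(1−(1/8)^4)/(1−1/8) = 0.1428, and (30−18)/(18−7) = 1.0909.
0.1428 < 1.0909, so cooperation is not sustainable.

Yes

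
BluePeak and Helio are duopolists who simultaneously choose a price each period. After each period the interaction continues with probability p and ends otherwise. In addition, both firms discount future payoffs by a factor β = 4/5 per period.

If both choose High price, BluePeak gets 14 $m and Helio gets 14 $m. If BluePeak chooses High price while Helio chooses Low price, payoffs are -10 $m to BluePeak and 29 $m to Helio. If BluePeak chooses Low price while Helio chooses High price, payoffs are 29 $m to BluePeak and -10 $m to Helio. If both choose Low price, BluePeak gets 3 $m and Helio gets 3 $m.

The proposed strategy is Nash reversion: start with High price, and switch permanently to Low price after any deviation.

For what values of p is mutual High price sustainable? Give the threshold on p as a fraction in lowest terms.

With continuation probability p and discount β, the effective per-period discount factor is βp.
Grim-trigger IC: βp ≥ (29−14)/(29−3) = 15/26.
So p ≥ (15/26)/(4/5) = 75/104.

75/104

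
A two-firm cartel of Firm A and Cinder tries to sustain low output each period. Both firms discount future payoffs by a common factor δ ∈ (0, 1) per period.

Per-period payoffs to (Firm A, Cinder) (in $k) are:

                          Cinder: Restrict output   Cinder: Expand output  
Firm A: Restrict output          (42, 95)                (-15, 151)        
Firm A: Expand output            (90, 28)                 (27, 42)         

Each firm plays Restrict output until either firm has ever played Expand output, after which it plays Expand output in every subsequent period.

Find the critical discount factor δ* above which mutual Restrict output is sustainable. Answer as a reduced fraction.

Firm A: cooperation gives 42 each period; deviation gives 90 once then 27 forever.
  42/(1−δ) ≥ 90 + 27δ/(1−δ) ⇒ δ ≥ 48/63 = 16/21.
Cinder: cooperation gives 95 each period; deviation gives 151 once then 42 forever.
  δ ≥ 56/109.
Both must hold, so the binding constraint is Firm A's: δ ≥ 16/21.

16/21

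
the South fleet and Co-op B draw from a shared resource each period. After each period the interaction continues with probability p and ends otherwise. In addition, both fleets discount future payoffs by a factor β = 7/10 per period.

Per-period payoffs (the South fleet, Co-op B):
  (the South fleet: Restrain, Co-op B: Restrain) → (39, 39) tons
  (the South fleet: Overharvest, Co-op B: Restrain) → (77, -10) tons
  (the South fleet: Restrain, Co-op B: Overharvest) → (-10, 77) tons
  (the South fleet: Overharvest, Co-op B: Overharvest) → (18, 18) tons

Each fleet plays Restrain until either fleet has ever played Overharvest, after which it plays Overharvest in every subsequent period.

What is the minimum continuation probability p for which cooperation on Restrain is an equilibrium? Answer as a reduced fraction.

Expected continuation weight on next period's payoff is β·p = 7/10·p, which plays the role of the discount factor.
Cooperation requires 7/10·p ≥ (77−39)/(77−18) = 38/59, hence p ≥ 380/413.

380/413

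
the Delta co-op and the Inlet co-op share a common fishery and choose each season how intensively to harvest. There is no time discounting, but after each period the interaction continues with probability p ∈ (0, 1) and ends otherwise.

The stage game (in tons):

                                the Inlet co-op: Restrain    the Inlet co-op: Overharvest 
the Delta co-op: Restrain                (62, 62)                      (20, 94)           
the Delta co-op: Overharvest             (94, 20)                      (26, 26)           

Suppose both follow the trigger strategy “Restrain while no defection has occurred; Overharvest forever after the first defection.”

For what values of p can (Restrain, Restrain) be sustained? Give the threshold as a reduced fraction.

8/17

With no time discounting, the continuation probability p plays the role of the discount factor.
Grim-trigger IC: 62/(1−p) ≥ 94 + 26p/(1−p) ⇒ p ≥ (94−62)/(94−26) = 8/17.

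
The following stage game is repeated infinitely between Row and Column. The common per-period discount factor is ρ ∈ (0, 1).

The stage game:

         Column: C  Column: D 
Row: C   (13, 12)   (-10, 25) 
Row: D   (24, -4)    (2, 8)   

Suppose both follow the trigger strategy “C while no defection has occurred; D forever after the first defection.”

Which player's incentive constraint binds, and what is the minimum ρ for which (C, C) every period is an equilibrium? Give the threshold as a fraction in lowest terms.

Row's threshold: (24−13)/(24−2) = 1/2.
Column's threshold: (25−12)/(25−8) = 13/17.
1/2 < 13/17, so Column binds and ρ* = 13/17.

Column; ρ ≥ 13/17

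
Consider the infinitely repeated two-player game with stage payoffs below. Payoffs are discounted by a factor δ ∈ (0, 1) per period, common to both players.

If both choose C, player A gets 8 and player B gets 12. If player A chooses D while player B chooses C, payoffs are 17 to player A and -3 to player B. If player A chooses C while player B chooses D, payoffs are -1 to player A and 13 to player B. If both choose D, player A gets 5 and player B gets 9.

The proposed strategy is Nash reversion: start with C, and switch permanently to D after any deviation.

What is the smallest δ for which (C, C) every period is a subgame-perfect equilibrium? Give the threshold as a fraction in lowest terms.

For player A: deviation gain 17−8 = 9, per-period punishment loss 8−5 = 3. IC gives δ ≥ 9/12 = 3/4.
For player B: gain 1, loss 3 per period, so δ ≥ 1/4.
The tighter constraint is player A's, so cooperation needs δ ≥ 3/4.

3/4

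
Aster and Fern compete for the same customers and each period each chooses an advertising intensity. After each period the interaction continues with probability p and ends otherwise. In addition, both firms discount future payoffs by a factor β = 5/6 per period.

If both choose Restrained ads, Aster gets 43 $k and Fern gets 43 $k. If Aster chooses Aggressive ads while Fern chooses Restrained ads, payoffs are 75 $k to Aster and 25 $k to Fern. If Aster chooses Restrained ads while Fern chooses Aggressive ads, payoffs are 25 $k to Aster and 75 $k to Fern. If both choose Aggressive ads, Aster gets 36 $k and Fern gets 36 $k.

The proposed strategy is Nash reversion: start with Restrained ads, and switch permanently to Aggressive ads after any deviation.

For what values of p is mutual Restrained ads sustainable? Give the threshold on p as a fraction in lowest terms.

Expected continuation weight on next period's payoff is β·p = 5/6·p, which plays the role of the discount factor.
Cooperation requires 5/6·p ≥ (75−43)/(75−36) = 32/39, hence p ≥ 64/65.

64/65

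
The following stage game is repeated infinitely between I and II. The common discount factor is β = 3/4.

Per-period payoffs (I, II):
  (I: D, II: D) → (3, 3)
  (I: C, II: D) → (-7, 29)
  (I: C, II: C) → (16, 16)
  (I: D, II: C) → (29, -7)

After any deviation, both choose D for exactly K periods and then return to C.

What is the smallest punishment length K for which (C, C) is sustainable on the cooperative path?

IC: β(1−β^K)/(1−β) ≥ (29−16)/(16−3) = 1.
With β = 3/4: need 1 − β^K ≥ 1·(1−3/4)/(3/4), i.e. β^K ≤ 0.6667.
Since (3/4)^1 = 0.7500 and (3/4)^2 = 0.5625, the smallest such K is 2.

2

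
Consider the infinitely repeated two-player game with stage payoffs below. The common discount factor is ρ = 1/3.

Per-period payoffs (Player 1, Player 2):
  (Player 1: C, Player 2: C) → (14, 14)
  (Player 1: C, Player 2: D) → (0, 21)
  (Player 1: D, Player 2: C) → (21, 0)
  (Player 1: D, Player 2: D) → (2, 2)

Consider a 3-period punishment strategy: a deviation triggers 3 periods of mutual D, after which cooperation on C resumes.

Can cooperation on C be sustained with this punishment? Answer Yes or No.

No

Comparing payoff streams over the 4 periods until play realigns: cooperate → 14(1+ρ+…+ρ^3); deviate → 21 + 2(ρ+…+ρ^3).
Cooperation is sustained iff (14−2)(ρ+…+ρ^3) ≥ 21−14.
ρ+…+ρ^3 = 1/3·(1−(1/3)^3)/(1−1/3) = 0.4815, and (21−14)/(14−2) = 0.5833.
0.4815 < 0.5833, so cooperation is not sustainable.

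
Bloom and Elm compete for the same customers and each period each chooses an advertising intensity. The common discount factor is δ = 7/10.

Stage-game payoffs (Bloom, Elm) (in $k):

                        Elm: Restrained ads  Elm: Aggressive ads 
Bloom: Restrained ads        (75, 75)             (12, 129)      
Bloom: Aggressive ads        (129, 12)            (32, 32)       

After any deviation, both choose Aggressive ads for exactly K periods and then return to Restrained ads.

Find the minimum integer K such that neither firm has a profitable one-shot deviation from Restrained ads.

Need Σ_{k=1}^{K} δ^k ≥ (129−75)/(75−32) = 1.2558 at δ = 7/10.
At K = 2 the sum is 1.1900 < 1.2558; at K = 3 it is 1.5330 ≥ 1.2558.
So the minimum punishment length is K = 3.

3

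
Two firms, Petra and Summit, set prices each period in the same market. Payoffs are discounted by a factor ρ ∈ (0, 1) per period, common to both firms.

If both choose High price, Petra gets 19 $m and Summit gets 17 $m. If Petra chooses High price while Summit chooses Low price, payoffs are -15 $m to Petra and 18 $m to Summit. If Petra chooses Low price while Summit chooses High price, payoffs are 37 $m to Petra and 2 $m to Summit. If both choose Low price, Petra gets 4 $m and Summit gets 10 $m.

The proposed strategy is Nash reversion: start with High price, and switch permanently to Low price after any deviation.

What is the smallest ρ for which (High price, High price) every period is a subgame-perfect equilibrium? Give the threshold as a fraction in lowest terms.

6/11

For Petra: deviation gain 37−19 = 18, per-period punishment loss 19−4 = 15. IC gives ρ ≥ 18/33 = 6/11.
For Summit: gain 1, loss 7 per period, so ρ ≥ 1/8.
The tighter constraint is Petra's, so cooperation needs ρ ≥ 6/11.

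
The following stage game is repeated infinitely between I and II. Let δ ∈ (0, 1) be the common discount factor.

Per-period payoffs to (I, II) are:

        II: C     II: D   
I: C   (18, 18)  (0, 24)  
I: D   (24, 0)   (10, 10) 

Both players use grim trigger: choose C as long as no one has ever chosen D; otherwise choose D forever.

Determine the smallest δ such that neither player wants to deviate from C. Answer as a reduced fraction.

Cooperation forever yields 18 each period: 18/(1−δ).
Deviating yields 24 once, then 10 forever: 24 + 10δ/(1−δ).
No profitable deviation requires 18/(1−δ) ≥ 24 + 10δ/(1−δ).
Multiplying by (1−δ): 18 ≥ 24(1−δ) + 10δ = 24 − 14δ.
So 14δ ≥ 6, i.e. δ ≥ 6/14 = 3/7.

3/7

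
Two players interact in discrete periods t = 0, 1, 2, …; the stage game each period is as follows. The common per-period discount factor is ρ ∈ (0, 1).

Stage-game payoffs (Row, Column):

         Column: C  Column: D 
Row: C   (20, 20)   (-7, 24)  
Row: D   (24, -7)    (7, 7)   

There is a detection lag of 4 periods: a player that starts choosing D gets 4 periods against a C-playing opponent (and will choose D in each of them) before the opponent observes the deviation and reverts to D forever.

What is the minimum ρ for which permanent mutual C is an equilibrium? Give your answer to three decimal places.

A deviator earns 24 for 4 periods, then 7 forever; cooperating earns 20 forever. Multiplying the IC by (1−ρ):
20 ≥ 24(1−ρ^4) + 7ρ^4, so 17·ρ^4 ≥ 4 and ρ^4 ≥ 4/17.
ρ ≥ (4/17)^(1/4) ≈ 0.696.

0.696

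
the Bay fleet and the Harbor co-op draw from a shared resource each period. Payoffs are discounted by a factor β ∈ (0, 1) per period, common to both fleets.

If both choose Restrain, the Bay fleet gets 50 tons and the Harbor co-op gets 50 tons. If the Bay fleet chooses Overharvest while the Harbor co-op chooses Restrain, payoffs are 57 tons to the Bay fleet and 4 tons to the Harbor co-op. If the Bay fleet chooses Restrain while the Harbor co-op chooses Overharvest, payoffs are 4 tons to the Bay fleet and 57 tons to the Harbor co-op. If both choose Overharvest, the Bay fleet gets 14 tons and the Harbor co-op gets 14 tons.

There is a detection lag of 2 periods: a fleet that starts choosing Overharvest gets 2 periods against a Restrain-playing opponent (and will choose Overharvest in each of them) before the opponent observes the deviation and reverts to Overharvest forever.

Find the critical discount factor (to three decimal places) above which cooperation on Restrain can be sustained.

A deviator earns 57 for 2 periods, then 14 forever; cooperating earns 50 forever. Multiplying the IC by (1−β):
50 ≥ 57(1−β^2) + 14β^2, so 43·β^2 ≥ 7 and β^2 ≥ 7/43.
β ≥ (7/43)^(1/2) ≈ 0.403.

0.403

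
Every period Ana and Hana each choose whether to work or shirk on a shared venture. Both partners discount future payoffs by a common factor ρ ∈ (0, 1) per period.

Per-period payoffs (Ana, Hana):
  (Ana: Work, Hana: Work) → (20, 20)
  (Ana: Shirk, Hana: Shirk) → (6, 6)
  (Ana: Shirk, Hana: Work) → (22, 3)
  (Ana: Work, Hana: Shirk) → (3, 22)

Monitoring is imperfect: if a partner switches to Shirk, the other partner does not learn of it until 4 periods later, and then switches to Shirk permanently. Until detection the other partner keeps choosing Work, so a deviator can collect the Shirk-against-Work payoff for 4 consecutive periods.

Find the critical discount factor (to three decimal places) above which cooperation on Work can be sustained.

The best deviation is to choose Shirk for all 4 undetected periods, earning 22 each, then 6 forever once detected.
Deviation value: 22(1−ρ^4)/(1−ρ) + 6ρ^4/(1−ρ); cooperation value: 20/(1−ρ).
IC: 20 ≥ 22(1−ρ^4) + 6ρ^4 = 22 − 16ρ^4.
So ρ^4 ≥ 2/16 = 1/8, giving ρ ≥ (1/8)^(1/4) ≈ 0.595.

0.595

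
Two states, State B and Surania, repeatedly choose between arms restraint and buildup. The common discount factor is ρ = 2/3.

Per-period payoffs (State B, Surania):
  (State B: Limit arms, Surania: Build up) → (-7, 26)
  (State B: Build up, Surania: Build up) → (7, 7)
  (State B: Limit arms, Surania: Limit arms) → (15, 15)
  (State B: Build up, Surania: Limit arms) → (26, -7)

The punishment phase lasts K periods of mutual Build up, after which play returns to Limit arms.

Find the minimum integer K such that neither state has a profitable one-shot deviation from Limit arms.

3

IC: ρ(1−ρ^K)/(1−ρ) ≥ (26−15)/(15−7) = 11/8.
With ρ = 2/3: need 1 − ρ^K ≥ 11/8·(1−2/3)/(2/3), i.e. ρ^K ≤ 0.3125.
Since (2/3)^2 = 0.4444 and (2/3)^3 = 0.2963, the smallest such K is 3.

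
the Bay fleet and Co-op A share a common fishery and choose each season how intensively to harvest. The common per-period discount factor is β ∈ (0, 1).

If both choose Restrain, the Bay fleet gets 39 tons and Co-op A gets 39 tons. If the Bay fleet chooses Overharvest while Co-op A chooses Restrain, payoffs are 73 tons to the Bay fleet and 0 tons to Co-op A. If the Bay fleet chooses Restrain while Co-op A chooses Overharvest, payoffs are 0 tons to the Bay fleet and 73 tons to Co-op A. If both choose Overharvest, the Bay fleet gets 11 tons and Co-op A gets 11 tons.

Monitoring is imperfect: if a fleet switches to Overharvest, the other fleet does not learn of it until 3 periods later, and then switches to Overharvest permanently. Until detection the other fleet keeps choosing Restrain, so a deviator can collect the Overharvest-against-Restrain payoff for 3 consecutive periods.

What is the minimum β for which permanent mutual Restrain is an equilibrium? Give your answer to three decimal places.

0.819

Deviating for the 3 undetected periods gains 73−39 = 34 per period over cooperation, then loses 39−11 = 28 per period forever once punishment starts.
Gain: 34(1 + β + … + β^2); loss: 28·β^3/(1−β).
No profitable deviation ⇔ 34(1−β^3) ≤ 28·β^3, i.e. β^3 ≥ 34/(34+28) = 17/31.
Hence β ≥ (17/31)^(1/3) ≈ 0.819.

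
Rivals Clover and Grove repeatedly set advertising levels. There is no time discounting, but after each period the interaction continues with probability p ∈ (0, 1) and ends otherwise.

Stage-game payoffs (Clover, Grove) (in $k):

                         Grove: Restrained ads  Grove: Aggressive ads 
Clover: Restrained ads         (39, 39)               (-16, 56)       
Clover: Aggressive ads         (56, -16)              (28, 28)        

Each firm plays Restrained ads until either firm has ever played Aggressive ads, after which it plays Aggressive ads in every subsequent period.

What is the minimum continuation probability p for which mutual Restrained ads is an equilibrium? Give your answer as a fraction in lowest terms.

17/28

With no time discounting, the continuation probability p plays the role of the discount factor.
Grim-trigger IC: 39/(1−p) ≥ 56 + 28p/(1−p) ⇒ p ≥ (56−39)/(56−28) = 17/28.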